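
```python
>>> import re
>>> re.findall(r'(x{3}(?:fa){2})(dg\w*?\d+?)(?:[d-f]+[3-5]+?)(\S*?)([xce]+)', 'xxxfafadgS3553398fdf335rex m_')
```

[('xxxfafa', 'dgS3553398', '35r', 'ex')]

Pattern: exactly 3 of a literal 'x', then the literal 'fa' repeated 2 times (captured); then the literal 'dg', then zero or more of a word character (lazy), then one or more of a digit (lazy) (captured); then one or more of a character in [d-f], then one or more of a character in [3-5] (lazy) (non-capturing group); then zero or more of a non-whitespace character (lazy) (captured); then one or more of one of [xce] (captured).
Lazy quantifiers expand one character at a time until the remainder of the pattern can match.
Scanning left to right: at [0:26] match 'xxxfafadgS3553398fdf335rex', groups = ('xxxfafa', 'dgS3553398', '35r', 'ex').
4 groups means the one result is a tuple of 4 captured strings — 1 here.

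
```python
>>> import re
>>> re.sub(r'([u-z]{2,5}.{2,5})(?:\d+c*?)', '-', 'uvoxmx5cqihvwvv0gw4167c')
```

'-cqih-c'

With the lazy modifier that quantifier settles for the fewest repetitions that let the rest of the pattern succeed (the atoms after it are unaffected and can still be greedy).
`sub` substitutes '-' at each match site.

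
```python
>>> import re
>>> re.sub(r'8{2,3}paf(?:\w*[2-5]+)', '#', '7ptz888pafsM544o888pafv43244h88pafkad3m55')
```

'7ptz#'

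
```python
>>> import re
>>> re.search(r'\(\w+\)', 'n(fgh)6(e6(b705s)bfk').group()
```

'(fgh)'

Unlike `match`, `search` isn't anchored — it looks for the pattern anywhere in the string.
The match spans [1:6] → '(fgh)'.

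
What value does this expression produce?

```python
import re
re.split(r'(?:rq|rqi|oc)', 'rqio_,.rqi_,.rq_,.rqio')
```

Alternation tries branches left to right and keeps the first one that lets the overall match succeed at that position.
The string is cut at each match, leaving 5 pieces.

['', 'io_,.', 'i_,.', '_,.', 'io']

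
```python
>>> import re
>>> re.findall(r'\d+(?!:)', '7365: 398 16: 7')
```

The negative lookahead/lookbehind blocks any match where the forbidden context is present.
`findall` yields the raw match text (4 of them) because the pattern has no groups.

['736', '398', '1', '7']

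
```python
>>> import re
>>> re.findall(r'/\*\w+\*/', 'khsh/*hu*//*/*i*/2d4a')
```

['/*hu*/', '/*i*/']

With no groups in the pattern, `findall` gives back each whole match — 2 here.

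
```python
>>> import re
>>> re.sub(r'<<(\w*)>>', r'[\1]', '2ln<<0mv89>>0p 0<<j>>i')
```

'2ln[0mv89]0p 0[j]i'

Matches: at [3:12] → '<<0mv89>>'; at [16:21] → '<<j>>'.
The replacement refers to a captured group, so each match is rewritten using its own captured text.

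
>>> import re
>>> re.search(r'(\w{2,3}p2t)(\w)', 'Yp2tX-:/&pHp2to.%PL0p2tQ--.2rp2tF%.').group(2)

'o'

This matches 2 to 3 of a word character, then the literal 'p2t' (captured); then a word character (captured).
`search` walks the string left to right and returns the first match it finds.
The match spans [9:15] → 'pHp2to'.
Captured: group 1 = 'pHp2t', group 2 = 'o'.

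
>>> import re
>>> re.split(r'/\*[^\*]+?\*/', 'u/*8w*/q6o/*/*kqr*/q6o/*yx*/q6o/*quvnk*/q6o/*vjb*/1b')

Matches to split on: at [1:7] → '/*8w*/'; at [12:19] → '/*kqr*/'; at [22:28] → '/*yx*/'; at [31:40] → '/*quvnk*/'; at [43:50] → '/*vjb*/'.
Each match becomes a cut point; 6 segments remain.

['u', 'q6o/*', 'q6o', 'q6o', 'q6o', '1b']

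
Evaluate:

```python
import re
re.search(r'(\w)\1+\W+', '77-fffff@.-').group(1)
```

'7'

The match spans [0:3] → '77-'.
Captured: group 1 = '7'.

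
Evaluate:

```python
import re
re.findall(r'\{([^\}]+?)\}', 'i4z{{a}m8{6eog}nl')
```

Matches: at [3:7] match '{{a}', group 1 = '{a'; at [9:15] match '{6eog}', group 1 = '6eog'.
One capturing group, so `findall` returns just the captured substring from each match — 2 in all.

['{a', '6eog']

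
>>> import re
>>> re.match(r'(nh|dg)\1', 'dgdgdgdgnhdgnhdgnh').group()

'dgdg'

`re.match` only tries the pattern at the start of the string.
The match spans [0:4] → 'dgdg'.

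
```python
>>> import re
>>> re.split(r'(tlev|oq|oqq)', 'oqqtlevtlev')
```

['', 'oq', 'q', 'tlev', '', 'tlev', '']

`|` is ordered: at each position the engine commits to the first alternative that works.
Matches to split on: at [0:2] → 'oq'; at [3:7] → 'tlev'; at [7:11] → 'tlev'.
Because the pattern has a capturing group, `split` also inserts each captured text between the pieces.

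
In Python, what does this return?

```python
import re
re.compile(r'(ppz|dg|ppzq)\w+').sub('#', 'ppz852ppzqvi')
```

'#'

Matches: at [0:12] → 'ppz852ppzqvi'.
Every occurrence is swapped for '#'.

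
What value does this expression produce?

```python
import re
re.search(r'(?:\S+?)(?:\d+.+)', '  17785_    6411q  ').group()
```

'17785_    6411q  '

Pattern: one or more of a non-whitespace character (lazy) (non-capturing group); then one or more of a digit, then one or more of any character (non-capturing group).
`search` walks the string left to right and returns the first match it finds.
The match spans [2:19] → '17785_    6411q  '.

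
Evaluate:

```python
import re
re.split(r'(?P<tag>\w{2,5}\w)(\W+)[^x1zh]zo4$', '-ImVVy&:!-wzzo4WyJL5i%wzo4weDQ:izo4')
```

This matches 2 to 5 of a word character, then a word character (captured as 'tag'); then one or more of a non-word character (captured); then any character except [x1zh], then the literal 'zo4'; then anchored at the end.
Matches to split on: at [24:35] → 'o4weDQ:izo4'.
The group in the pattern means `split` returns the separators' captures alongside the pieces.

['-ImVVy&:!-wzzo4WyJL5i%wz', 'o4weDQ', ':', '']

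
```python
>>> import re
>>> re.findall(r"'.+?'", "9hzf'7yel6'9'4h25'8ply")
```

["'7yel6'", "'4h25'"]

A `+?`/`*?`/`{m,n}?` starts at its minimum and grows only as far as needed for what follows to match.
Matches: at [4:11] → "'7yel6'"; at [12:18] → "'4h25'".
With no groups in the pattern, `findall` gives back each whole match — 2 here.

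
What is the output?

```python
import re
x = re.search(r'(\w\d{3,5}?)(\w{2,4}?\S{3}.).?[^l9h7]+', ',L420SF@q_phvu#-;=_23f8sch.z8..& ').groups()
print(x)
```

('L420', 'SF@q_p')

This matches a word character, then 3 to 5 of a digit (lazy) (captured); then 2 to 4 of a word character (lazy), then exactly 3 of a non-whitespace character, then any character (captured); then optionally any character, then one or more of any character except [l9h7].
`re.search` scans for the first position where the pattern succeeds.
The match spans [1:25] → 'L420SF@q_phvu#-;=_23f8sc'.
Captured: group 1 = 'L420', group 2 = 'SF@q_p'.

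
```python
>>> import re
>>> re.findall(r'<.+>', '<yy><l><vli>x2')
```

Since nothing is captured, `findall` lists the 1 matched substring directly.

['<yy><l><vli>']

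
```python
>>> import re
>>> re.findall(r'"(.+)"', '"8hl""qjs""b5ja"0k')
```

Scanning left to right: at [0:16] match '"8hl""qjs""b5ja"', group 1 = '8hl""qjs""b5ja'.
One capturing group, so `findall` returns just the captured substring from the one match — 1 in all.

['8hl""qjs""b5ja']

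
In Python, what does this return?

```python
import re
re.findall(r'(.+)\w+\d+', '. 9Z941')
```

`findall` collects group 1 from the one match (1 total).

['. 9Z9']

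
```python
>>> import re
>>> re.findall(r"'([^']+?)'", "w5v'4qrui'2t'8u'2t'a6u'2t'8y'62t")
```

['4qrui', '8u', 'a6u', '8y']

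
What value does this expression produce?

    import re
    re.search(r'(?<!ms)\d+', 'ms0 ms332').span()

(7, 9)

`(?!…)`/`(?<!…)` only lets a position through if the neighbouring text does NOT match; no characters are consumed.
`re.search` tries every starting position until one works.
The match spans [7:9] → '32'.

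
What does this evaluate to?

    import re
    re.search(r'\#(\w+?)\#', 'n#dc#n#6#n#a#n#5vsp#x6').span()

(1, 5)

`re.search` tries every starting position until one works.
The match spans [1:5] → '#dc#'.
Captured: group 1 = 'dc'.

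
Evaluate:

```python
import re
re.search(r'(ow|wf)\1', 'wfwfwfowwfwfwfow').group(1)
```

After group 1 captures some text, `\1` only succeeds where that same text appears again.
`re.search` tries every starting position until one works.
The match spans [0:4] → 'wfwf'.
Captured: group 1 = 'wf'.

'wf'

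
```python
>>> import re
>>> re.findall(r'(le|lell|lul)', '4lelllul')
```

['le', 'lul']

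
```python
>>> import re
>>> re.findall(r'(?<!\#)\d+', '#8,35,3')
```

['35', '3']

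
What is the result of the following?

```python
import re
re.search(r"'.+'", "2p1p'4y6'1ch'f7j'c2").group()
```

"'4y6'1ch'f7j'"

`re.search` tries every starting position until one works.
The match spans [4:17] → "'4y6'1ch'f7j'".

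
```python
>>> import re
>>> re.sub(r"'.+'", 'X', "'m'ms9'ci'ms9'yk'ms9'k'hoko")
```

'Xhoko'

Matches: at [0:23] → "'m'ms9'ci'ms9'yk'ms9'k'".
Every occurrence is swapped for 'X'.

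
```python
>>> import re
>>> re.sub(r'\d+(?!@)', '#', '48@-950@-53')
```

A negative assertion filters positions out without eating any characters.
`sub` substitutes '#' at each match site.

'#8@-#0@-#'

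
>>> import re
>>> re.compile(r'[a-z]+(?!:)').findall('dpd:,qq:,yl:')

['dp', 'q', 'y']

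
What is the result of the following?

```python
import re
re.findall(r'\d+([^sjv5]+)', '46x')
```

The pattern matches one or more of a digit; then one or more of any character except [sjv5] (captured).
`findall` collects group 1 from the one match (1 total).

['x']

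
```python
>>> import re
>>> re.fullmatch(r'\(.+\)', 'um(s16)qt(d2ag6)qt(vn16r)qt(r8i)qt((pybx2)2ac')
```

None

`fullmatch` succeeds only if the pattern covers the string from start to end.
Here the pattern can't cover the whole string, so the call returns None.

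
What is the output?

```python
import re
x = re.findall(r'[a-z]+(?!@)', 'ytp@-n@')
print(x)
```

['yt']

Because the assertion is negative and zero-width, positions next to the forbidden text are skipped.
Matches: at [0:2] → 'yt'.
`findall` yields the raw match text (1 of them) because the pattern has no groups.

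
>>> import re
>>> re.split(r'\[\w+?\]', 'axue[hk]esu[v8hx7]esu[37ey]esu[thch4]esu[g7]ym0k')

['axue', 'esu', 'esu', 'esu', 'esu', 'ym0k']

Matches to split on: at [4:8] → '[hk]'; at [11:18] → '[v8hx7]'; at [21:27] → '[37ey]'; at [30:37] → '[thch4]'; at [40:44] → '[g7]'.
Splitting on the pattern gives 6 pieces.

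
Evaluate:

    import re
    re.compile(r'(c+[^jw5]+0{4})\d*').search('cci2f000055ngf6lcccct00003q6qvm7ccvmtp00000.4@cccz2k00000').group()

'cci2f000055'

The match spans [0:11] → 'cci2f000055'.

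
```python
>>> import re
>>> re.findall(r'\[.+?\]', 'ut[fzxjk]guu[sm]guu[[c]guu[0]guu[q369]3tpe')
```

['[fzxjk]', '[sm]', '[[c]', '[0]', '[q369]']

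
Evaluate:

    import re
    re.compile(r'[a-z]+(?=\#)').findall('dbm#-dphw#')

The lookaround is zero-width — it requires the adjacent text to match without consuming it, so the asserted text isn't part of the match.
No capturing groups, so `findall` returns the 2 full match strings.

['dbm', 'dphw']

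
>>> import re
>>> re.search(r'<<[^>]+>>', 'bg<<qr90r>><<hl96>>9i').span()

(2, 11)

The match spans [2:11] → '<<qr90r>>'.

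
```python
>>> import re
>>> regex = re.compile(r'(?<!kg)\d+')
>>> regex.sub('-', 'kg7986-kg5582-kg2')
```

'kg7--kg5--kg2'

The negative lookahead/lookbehind blocks any match where the forbidden context is present.
Matches: at [3:6] → '986'; at [10:13] → '582'.
Each match is replaced by '-'.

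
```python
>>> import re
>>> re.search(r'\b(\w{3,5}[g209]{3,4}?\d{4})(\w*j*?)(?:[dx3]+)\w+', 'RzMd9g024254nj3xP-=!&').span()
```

The pattern matches a word boundary (`\b`, zero-width); then 3 to 5 of a word character, then 3 to 4 of one of [g209] (lazy), then exactly 4 of a digit (captured); then zero or more of a word character, then zero or more of a literal 'j' (lazy) (captured); then one or more of one of [dx3] (non-capturing group); then one or more of a word character.
Unlike `match`, `search` isn't anchored — it looks for the pattern anywhere in the string.
The match spans [0:17] → 'RzMd9g024254nj3xP'.
Captured: group 1 = 'RzMd9g024254', group 2 = 'nj3'.

(0, 17)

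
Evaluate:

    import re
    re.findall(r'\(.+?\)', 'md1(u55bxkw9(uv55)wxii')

Matches: at [3:18] → '(u55bxkw9(uv55)'.
Since nothing is captured, `findall` lists the 1 matched substring directly.

['(u55bxkw9(uv55)']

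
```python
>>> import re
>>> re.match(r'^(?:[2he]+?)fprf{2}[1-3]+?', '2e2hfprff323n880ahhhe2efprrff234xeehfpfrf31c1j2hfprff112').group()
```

`match` is anchored at position 0; if the pattern doesn't fit there, it returns None.
The match spans [0:10] → '2e2hfprff3'.

'2e2hfprff3'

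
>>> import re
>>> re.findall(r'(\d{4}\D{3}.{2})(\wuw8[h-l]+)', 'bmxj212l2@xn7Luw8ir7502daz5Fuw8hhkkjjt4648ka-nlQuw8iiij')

[('4648ka-nl', 'Quw8iiij')]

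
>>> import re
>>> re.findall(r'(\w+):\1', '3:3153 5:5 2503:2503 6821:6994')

['3', '5', '2503']

The backreference `\1` re-matches whatever the first group consumed, character for character.
One capturing group, so `findall` returns just the captured substring from each match — 3 in all.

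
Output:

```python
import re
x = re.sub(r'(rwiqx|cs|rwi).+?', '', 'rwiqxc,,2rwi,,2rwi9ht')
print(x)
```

,,2,2ht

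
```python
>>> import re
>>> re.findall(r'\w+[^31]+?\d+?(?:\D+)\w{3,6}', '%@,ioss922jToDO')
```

['ioss922jToDO']

The pattern matches one or more of a word character, then one or more of any character except [31] (lazy); then one or more of a digit (lazy); then one or more of a non-digit (non-capturing group); then 3 to 6 of a word character.
Matches: at [3:15] → 'ioss922jToDO'.
Since nothing is captured, `findall` lists the 1 matched substring directly.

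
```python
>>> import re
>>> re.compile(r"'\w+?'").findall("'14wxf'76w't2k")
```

Since nothing is captured, `findall` lists the 1 matched substring directly.

["'14wxf'"]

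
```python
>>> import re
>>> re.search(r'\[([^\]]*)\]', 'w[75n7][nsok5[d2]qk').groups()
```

('75n7',)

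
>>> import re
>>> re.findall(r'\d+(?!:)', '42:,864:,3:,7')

The negative lookahead/lookbehind blocks any match where the forbidden context is present.
No capturing groups, so `findall` returns the 3 full match strings.

['4', '86', '7']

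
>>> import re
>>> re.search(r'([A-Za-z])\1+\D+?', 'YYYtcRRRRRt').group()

After group 1 captures some text, `\1` only succeeds where that same text appears again.
The match spans [0:4] → 'YYYt'.

'YYYt'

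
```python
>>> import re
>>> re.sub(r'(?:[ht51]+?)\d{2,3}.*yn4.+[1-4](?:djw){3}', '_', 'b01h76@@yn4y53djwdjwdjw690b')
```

The pattern matches one or more of one of [ht51] (lazy) (non-capturing group); then 2 to 3 of a digit, then zero or more of any character, then the literal 'yn4'; then one or more of any character, then a character in [1-4], then the literal 'djw' repeated 3 times.
Matches: at [2:23] → '1h76@@yn4y53djwdjwdjw'.
Each match is replaced by '_'.

'b0_690b'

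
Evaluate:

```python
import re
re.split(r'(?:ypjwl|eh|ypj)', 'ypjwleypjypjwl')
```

The regex engine tests alternatives in the order written; an earlier branch that matches wins even if a later one would match more.
Matches to split on: at [0:5] → 'ypjwl'; at [6:9] → 'ypj'; at [9:14] → 'ypjwl'.
`split` removes every match and returns the 4 fragments in between.

['', 'e', '', '']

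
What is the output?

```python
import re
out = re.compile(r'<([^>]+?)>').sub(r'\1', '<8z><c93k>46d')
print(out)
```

Matches: at [0:4] → '<8z>'; at [4:10] → '<c93k>'.
The replacement refers to a captured group, so each match is rewritten using its own captured text.

8zc93k46d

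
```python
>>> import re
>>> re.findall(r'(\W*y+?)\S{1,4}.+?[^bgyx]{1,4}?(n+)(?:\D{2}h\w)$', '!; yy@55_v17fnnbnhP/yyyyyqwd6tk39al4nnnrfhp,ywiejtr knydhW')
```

[('!; y', 'n')]

A `+?`/`*?`/`{m,n}?` starts at its minimum and grows only as far as needed for what follows to match.
Multiple groups make `findall` return tuples — one 2-tuple for the one match.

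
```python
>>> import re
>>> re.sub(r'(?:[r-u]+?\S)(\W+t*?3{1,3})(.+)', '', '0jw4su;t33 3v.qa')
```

'0jw4'

`sub` substitutes '' at each match site.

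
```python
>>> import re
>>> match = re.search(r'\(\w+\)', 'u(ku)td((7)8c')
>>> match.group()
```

'(ku)'

`search` walks the string left to right and returns the first match it finds.
The match spans [1:5] → '(ku)'.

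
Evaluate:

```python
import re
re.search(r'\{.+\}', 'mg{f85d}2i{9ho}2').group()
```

'{f85d}2i{9ho}'

`re.search` scans for the first position where the pattern succeeds.
The match spans [2:15] → '{f85d}2i{9ho}'.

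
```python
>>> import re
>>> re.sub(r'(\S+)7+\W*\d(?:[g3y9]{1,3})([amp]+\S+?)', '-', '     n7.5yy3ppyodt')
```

'     -odt'

This matches one or more of a non-whitespace character (captured); then one or more of a literal '7', then zero or more of a non-word character, then a digit; then 1 to 3 of one of [g3y9] (non-capturing group); then one or more of one of [amp], then one or more of a non-whitespace character (lazy) (captured).
A `+?`/`*?`/`{m,n}?` starts at its minimum and grows only as far as needed for what follows to match.
Matches: at [5:15] → 'n7.5yy3ppy'.
`sub` substitutes '-' at each match site.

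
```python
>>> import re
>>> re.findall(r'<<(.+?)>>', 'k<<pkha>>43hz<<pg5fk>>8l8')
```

['pkha', 'pg5fk']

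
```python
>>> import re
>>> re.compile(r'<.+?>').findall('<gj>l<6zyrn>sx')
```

['<gj>', '<6zyrn>']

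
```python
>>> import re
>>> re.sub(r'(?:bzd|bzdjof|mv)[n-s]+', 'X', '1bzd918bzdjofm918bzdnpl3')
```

'1bzd918bzdjofm918Xl3'

Every occurrence is swapped for 'X'.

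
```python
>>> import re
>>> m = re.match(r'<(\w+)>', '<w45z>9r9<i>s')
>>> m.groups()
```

The match spans [0:6] → '<w45z>'.
Captured: group 1 = 'w45z'.

('w45z',)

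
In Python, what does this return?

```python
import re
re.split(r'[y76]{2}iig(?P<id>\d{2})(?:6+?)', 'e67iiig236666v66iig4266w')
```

['e67iiig236666v', '42', '6w']

This matches exactly 2 of one of [y76], then the literal 'iig'; then exactly 2 of a digit (captured as 'id'); then one or more of a literal '6' (lazy) (non-capturing group).
Matches to split on: at [14:22] → '66iig426'.
The group in the pattern means `split` returns the separators' captures alongside the pieces.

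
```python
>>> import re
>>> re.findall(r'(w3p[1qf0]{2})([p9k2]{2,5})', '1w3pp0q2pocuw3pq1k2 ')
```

The pattern matches the literal 'w3p', then exactly 2 of one of [1qf0] (captured); then 2 to 5 of one of [p9k2] (captured).
Matches: at [12:19] match 'w3pq1k2', groups = ('w3pq1', 'k2').
2 groups means the one result is a tuple of 2 captured strings — 1 here.

[('w3pq1', 'k2')]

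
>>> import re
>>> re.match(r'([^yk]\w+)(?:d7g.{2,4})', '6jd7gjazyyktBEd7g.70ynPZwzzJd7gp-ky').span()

(0, 21)

Pattern: any character except [yk], then one or more of a word character (captured); then the literal 'd7g', then 2 to 4 of any character (non-capturing group).
`match` is anchored at position 0; if the pattern doesn't fit there, it returns None.
The match spans [0:21] → '6jd7gjazyyktBEd7g.70y'.
Captured: group 1 = '6jd7gjazyyktBE'.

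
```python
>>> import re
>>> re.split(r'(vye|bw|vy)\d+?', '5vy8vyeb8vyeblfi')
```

['5', 'vy', 'vyeb8vyeblfi']

`re.split` interleaves the captured-group text with the surrounding fragments.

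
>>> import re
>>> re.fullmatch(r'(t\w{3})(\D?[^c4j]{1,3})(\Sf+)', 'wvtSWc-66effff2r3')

`re.fullmatch` requires the pattern to consume the entire string.
Here the string isn't matched end-to-end, so the call returns None.

None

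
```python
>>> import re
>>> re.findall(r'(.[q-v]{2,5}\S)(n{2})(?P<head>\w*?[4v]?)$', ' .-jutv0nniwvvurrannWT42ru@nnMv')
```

The pattern matches any character, then 2 to 5 of a character in [q-v], then a non-whitespace character (captured); then exactly 2 of a literal 'n' (captured); then zero or more of a word character (lazy), then optionally one of [4v] (captured as 'head'); then anchored at the end.
3 groups means the one result is a tuple of 3 captured strings — 1 here.

[('2ru@', 'nn', 'Mv')]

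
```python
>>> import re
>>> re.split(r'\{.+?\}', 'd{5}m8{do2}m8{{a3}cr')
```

['d', 'm8', 'm8', 'cr']

Lazy quantifiers expand one character at a time until the remainder of the pattern can match.
`split` removes every match and returns the 4 fragments in between.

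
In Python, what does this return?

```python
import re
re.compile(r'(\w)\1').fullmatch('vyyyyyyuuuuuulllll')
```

None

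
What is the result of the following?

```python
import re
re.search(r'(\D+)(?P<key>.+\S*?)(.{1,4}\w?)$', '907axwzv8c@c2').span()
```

(3, 13)

The pattern matches one or more of a non-digit (captured); then one or more of any character, then zero or more of a non-whitespace character (lazy) (captured as 'key'); then 1 to 4 of any character, then optionally a word character (captured); then anchored at the end.
`re.search` scans for the first position where the pattern succeeds.
The match spans [3:13] → 'axwzv8c@c2'.
Captured: group 1 = 'axwzv', group 2 = '8c@c', group 3 = '2'.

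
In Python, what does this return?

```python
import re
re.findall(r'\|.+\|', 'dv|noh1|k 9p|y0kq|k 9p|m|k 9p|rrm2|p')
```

['|noh1|k 9p|y0kq|k 9p|m|k 9p|rrm2|']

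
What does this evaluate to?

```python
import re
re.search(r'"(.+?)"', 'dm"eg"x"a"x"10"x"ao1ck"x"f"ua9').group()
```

A non-greedy quantifier consumes as few characters as it can — just enough that the remainder of the pattern still matches from where it stops; whatever follows it matches normally.
`search` walks the string left to right and returns the first match it finds.
The match spans [2:6] → '"eg"'.
Captured: group 1 = 'eg'.

'"eg"'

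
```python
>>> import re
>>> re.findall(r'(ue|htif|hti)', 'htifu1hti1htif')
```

Alternation isn't longest-match — the leftmost alternative that fits at this position is chosen.
Because there's exactly one group, `findall` drops the full match and keeps group 1 from each hit.

['htif', 'hti', 'htif']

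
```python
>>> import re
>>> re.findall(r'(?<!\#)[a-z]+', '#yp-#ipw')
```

`(?!…)`/`(?<!…)` only lets a position through if the neighbouring text does NOT match; no characters are consumed.
With no groups in the pattern, `findall` gives back each whole match — 2 here.

['p', 'pw']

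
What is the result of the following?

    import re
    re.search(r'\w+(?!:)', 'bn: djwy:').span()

`(?!…)`/`(?<!…)` only lets a position through if the neighbouring text does NOT match; no characters are consumed.
`search` walks the string left to right and returns the first match it finds.
The match spans [0:1] → 'b'.

(0, 1)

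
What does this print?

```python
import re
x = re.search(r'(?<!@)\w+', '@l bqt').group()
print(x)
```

`(?!…)`/`(?<!…)` only lets a position through if the neighbouring text does NOT match; no characters are consumed.
`re.search` tries every starting position until one works.
The match spans [3:6] → 'bqt'.

bqt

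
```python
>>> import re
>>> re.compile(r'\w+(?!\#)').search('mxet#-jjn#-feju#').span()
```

(0, 3)

`(?!…)`/`(?<!…)` only lets a position through if the neighbouring text does NOT match; no characters are consumed.
`re.search` scans for the first position where the pattern succeeds.
The match spans [0:3] → 'mxe'.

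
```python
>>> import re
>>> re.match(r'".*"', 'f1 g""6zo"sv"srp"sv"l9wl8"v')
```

None

`re.match` won't scan ahead — the pattern has to work from the very first character.
Here the string doesn't start with a match, so the call returns None.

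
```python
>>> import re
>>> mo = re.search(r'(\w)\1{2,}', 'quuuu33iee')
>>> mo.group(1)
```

The backreference `\1` re-matches whatever the first group consumed, character for character.
`search` walks the string left to right and returns the first match it finds.
The match spans [1:5] → 'uuuu'.
Captured: group 1 = 'u'.

'u'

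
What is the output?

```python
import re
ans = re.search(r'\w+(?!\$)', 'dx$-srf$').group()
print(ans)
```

d

Because the assertion is negative and zero-width, positions next to the forbidden text are skipped.
The match spans [0:1] → 'd'.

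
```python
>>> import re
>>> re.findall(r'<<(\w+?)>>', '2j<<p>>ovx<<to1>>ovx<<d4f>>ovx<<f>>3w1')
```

['p', 'to1', 'd4f', 'f']

One capturing group, so `findall` returns just the captured substring from each match — 4 in all.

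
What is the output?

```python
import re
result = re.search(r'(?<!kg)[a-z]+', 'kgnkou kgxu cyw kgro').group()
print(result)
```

kgnkou

The negative lookaround is zero-width — it rules out positions where the adjacent text would match, without consuming anything.
The match spans [0:6] → 'kgnkou'.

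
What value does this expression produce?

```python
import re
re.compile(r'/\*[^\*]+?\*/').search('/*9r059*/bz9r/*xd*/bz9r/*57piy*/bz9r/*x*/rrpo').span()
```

(0, 9)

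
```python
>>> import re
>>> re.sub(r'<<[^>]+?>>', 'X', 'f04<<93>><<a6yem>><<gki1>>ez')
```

Matches: at [3:9] → '<<93>>'; at [9:18] → '<<a6yem>>'; at [18:26] → '<<gki1>>'.
Every occurrence is swapped for 'X'.

'f04XXXez'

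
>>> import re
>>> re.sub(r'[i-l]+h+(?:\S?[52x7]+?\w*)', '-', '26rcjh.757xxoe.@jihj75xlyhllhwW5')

Pattern: one or more of a character in [i-l]; then one or more of a literal 'h'; then optionally a non-whitespace character, then one or more of one of [52x7] (lazy), then zero or more of a word character (non-capturing group).
Every occurrence is swapped for '-'.

'26rc-.@-'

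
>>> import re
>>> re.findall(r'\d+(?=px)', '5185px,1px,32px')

['5185', '1', '32']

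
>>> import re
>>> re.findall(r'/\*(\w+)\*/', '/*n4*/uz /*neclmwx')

['n4']

One capturing group, so `findall` returns just the captured substring from the one match — 1 in all.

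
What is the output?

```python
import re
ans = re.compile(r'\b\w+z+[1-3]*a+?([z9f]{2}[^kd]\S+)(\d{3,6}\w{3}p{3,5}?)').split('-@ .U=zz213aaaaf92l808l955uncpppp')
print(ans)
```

['-@ .U=', 'f92l808l', '955uncppp', 'p']

This matches a word boundary (`\b`, zero-width); then one or more of a word character; then one or more of the literal 'z', then zero or more of a character in [1-3], then one or more of the literal 'a' (lazy); then exactly 2 of one of [z9f], then any character except [kd], then one or more of a non-whitespace character (captured); then 3 to 6 of a digit, then exactly 3 of a word character, then 3 to 5 of a literal 'p' (lazy) (captured).
`re.split` interleaves the captured-group text with the surrounding fragments.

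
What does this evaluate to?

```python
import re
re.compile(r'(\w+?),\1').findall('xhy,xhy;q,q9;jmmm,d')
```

`\1` is not a pattern — it's the concrete string captured by group 1, re-applied verbatim.
One capturing group, so `findall` returns just the captured substring from each match — 2 in all.

['xhy', 'q']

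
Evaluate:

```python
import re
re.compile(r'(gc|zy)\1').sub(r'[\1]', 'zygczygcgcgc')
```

'zygczy[gc]gc'

The backreference `\1` re-matches whatever the first group consumed, character for character.
`\1` in the replacement pulls in group 1's text for each match.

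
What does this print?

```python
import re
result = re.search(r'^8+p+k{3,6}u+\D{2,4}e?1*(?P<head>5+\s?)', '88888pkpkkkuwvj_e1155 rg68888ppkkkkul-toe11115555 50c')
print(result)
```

None

This matches anchored at the start of the string; then one or more of a literal '8'; then one or more of the literal 'p', then 3 to 6 of the literal 'k', then one or more of a literal 'u'; then 2 to 4 of a non-digit, then optionally the literal 'e', then zero or more of the literal '1'; then one or more of the literal '5', then optionally whitespace (captured as 'head').
`re.search` tries every starting position until one works.
Here nothing in the string fits, so the call returns None.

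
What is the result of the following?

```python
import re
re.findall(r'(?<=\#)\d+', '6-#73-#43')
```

['73', '43']

Because the assertion is zero-width, the text it checks is not consumed and won't appear in the result.
Walking the string: at [3:5] → '73'; at [7:9] → '43'.
With no groups in the pattern, `findall` gives back each whole match — 2 here.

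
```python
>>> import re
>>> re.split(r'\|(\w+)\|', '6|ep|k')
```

['6', 'ep', 'k']

Matches to split on: at [1:5] → '|ep|'.
Because the pattern has a capturing group, `split` also inserts each captured text between the pieces.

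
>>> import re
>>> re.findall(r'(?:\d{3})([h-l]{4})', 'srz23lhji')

[]

The pattern matches exactly 3 of a digit (non-capturing group); then exactly 4 of a character in [h-l] (captured).
With a single group, `findall` returns only what that group captured — 0 items.
Nothing in the string satisfies the pattern, so the list is empty.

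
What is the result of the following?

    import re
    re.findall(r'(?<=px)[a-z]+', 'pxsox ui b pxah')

The positive lookaround only admits positions where the adjacent text matches; those characters stay outside the span.
Matches: at [2:5] → 'sox'; at [13:15] → 'ah'.
Since nothing is captured, `findall` lists the 2 matched substrings directly.

['sox', 'ah']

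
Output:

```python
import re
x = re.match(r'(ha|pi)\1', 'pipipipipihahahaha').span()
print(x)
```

`re.match` only tries the pattern at the start of the string.
The match spans [0:4] → 'pipi'.

(0, 4)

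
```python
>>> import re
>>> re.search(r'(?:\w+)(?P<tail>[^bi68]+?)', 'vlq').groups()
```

('q',)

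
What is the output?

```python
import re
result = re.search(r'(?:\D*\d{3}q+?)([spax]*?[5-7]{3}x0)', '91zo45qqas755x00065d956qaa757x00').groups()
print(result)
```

('aa757x0',)

The match spans [19:31] → 'd956qaa757x0'.
Captured: group 1 = 'aa757x0'.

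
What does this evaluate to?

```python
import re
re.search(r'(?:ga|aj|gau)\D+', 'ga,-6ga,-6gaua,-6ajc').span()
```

`search` walks the string left to right and returns the first match it finds.
The match spans [0:4] → 'ga,-'.

(0, 4)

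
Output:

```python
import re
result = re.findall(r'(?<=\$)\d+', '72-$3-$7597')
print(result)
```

['3', '7597']

The lookaround is zero-width — it requires the adjacent text to match without consuming it, so the asserted text isn't part of the match.
`findall` yields the raw match text (2 of them) because the pattern has no groups.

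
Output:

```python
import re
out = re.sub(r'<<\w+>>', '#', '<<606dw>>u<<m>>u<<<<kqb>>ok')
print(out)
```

#u#u<<#ok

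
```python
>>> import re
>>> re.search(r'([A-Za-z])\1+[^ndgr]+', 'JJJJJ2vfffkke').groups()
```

After group 1 captures some text, `\1` only succeeds where that same text appears again.
`re.search` tries every starting position until one works.
The match spans [0:13] → 'JJJJJ2vfffkke'.
Captured: group 1 = 'J'.

('J',)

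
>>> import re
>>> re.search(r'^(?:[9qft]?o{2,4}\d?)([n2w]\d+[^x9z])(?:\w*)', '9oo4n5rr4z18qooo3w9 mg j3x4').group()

'9oo4n5rr4z18qooo3w9'

The pattern matches anchored at the start of the string; then optionally one of [9qft], then 2 to 4 of the literal 'o', then optionally a digit (non-capturing group); then one of [n2w], then one or more of a digit, then any character except [x9z] (captured); then zero or more of a word character (non-capturing group).
The match spans [0:19] → '9oo4n5rr4z18qooo3w9'.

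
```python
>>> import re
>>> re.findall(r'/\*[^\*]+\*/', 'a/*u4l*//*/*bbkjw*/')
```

['/*u4l*/', '/*bbkjw*/']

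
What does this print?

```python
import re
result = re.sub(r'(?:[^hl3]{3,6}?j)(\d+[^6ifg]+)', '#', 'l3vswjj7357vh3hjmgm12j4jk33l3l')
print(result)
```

l3##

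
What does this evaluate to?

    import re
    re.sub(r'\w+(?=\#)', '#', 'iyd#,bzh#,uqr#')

Lookahead/lookbehind check context without consuming it, so the matched span excludes the asserted characters.
Matches: at [0:3] → 'iyd'; at [5:8] → 'bzh'; at [10:13] → 'uqr'.
`sub` substitutes '#' at each match site.

'##,##,##'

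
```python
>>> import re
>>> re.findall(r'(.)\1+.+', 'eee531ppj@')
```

['e']

A backreference is literal: `\1` must see the identical characters the first group matched.
Matches: at [0:10] match 'eee531ppj@', group 1 = 'e'.
One capturing group, so `findall` returns just the captured substring from the one match — 1 in all.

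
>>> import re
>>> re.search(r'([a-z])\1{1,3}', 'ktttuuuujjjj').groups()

('t',)

The match spans [1:4] → 'ttt'.
Captured: group 1 = 't'.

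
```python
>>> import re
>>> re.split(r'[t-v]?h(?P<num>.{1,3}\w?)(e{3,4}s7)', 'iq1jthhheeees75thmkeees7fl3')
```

Because the pattern has a capturing group, `split` also inserts each captured text between the pieces.

['iq1j', 'hhe', 'eees7', '5', 'mk', 'eees7', 'fl3']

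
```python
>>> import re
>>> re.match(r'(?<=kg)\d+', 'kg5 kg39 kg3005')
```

None

The `(?=…)`/`(?<=…)` assertion just peeks at neighbouring text; it doesn't advance the match position.
`re.match` won't scan ahead — the pattern has to work from the very first character.
Here the pattern fails at index 0, so the call returns None.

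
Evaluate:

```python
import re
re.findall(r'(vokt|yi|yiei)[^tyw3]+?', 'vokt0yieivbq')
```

Alternation isn't longest-match — the leftmost alternative that fits at this position is chosen.
Because there's exactly one group, `findall` drops the full match and keeps group 1 from each hit.

['vokt', 'yi']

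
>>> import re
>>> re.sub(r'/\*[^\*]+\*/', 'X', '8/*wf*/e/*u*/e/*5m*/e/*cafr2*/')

'8XeXeXeX'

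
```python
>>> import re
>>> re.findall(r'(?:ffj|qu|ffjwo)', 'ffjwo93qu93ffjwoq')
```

The regex engine tests alternatives in the order written; an earlier branch that matches wins even if a later one would match more.
With no groups in the pattern, `findall` gives back each whole match — 3 here.

['ffj', 'qu', 'ffj']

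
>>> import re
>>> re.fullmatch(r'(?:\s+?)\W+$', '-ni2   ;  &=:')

None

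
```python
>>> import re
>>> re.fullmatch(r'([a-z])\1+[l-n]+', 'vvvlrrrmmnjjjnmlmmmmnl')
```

A backreference is literal: `\1` must see the identical characters the first group matched.
`re.fullmatch` requires the pattern to consume the entire string.
Here the pattern can't cover the whole string, so the call returns None.

None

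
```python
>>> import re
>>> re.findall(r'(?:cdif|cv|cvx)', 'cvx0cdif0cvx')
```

The regex engine tests alternatives in the order written; an earlier branch that matches wins even if a later one would match more.
`findall` yields the raw match text (3 of them) because the pattern has no groups.

['cv', 'cdif', 'cv']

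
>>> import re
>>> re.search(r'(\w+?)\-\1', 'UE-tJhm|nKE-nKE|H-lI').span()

(8, 15)

The backreference `\1` re-matches whatever the first group consumed, character for character.
The match spans [8:15] → 'nKE-nKE'.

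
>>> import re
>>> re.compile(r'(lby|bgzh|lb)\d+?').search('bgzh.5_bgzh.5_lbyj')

None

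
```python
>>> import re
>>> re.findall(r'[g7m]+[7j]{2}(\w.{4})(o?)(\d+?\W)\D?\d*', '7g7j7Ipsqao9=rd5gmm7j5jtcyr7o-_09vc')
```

[('Ipsqa', 'o', '9=')]

Pattern: one or more of one of [g7m], then exactly 2 of one of [7j]; then a word character, then exactly 4 of any character (captured); then optionally a literal 'o' (captured); then one or more of a digit (lazy), then a non-word character (captured); then optionally a non-digit, then zero or more of a digit.
Matches: at [0:14] match '7g7j7Ipsqao9=r', groups = ('Ipsqa', 'o', '9=').
With 3 capturing groups, `findall` returns a 3-tuple per match.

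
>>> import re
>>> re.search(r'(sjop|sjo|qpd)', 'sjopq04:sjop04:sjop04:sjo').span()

(0, 4)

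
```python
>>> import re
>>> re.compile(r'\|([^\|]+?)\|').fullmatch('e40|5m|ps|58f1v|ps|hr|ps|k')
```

`re.fullmatch` requires the pattern to consume the entire string.
Here the pattern can't cover the whole string, so the call returns None.

None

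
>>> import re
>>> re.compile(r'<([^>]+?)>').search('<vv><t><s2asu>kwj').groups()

`search` walks the string left to right and returns the first match it finds.
The match spans [0:4] → '<vv>'.
Captured: group 1 = 'vv'.

('vv',)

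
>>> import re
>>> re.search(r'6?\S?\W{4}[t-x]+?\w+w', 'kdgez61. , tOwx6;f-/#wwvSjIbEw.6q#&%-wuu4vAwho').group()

The match spans [5:14] → '61. , tOw'.

'61. , tOw'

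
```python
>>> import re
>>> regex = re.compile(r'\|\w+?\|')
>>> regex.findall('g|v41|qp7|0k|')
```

['|v41|', '|0k|']

Since nothing is captured, `findall` lists the 2 matched substrings directly.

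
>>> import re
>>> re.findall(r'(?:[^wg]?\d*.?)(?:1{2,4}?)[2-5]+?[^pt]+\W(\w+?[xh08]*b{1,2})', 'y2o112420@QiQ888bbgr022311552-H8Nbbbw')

['H8Nbb']

Because the quantifier is non-greedy, it stops expanding at the earliest point where the rest of the pattern can succeed.
Because there's exactly one group, `findall` drops the full match and keeps group 1 from the one hit.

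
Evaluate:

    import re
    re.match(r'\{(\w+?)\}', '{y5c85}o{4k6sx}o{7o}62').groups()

('y5c85',)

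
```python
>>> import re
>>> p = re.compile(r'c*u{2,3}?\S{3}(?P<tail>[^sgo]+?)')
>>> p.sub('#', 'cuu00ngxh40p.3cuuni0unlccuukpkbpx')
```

'cuu00ngxh40p.3#nl#px'

Pattern: zero or more of a literal 'c', then 2 to 3 of a literal 'u' (lazy), then exactly 3 of a non-whitespace character; then one or more of any character except [sgo] (lazy) (captured as 'tail').
Every occurrence is swapped for '#'.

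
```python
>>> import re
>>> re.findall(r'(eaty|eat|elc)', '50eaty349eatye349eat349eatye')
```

Alternation isn't longest-match — the leftmost alternative that fits at this position is chosen.
Scanning left to right: at [2:6] match 'eaty', group 1 = 'eaty'; at [9:13] match 'eaty', group 1 = 'eaty'; at [17:20] match 'eat', group 1 = 'eat'; at [23:27] match 'eaty', group 1 = 'eaty'.
Because there's exactly one group, `findall` drops the full match and keeps group 1 from each hit.

['eaty', 'eaty', 'eat', 'eaty']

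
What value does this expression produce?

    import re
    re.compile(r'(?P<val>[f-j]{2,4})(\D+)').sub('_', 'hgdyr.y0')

'_0'

The pattern matches 2 to 4 of a character in [f-j] (captured as 'val'); then one or more of a non-digit (captured).
Every occurrence is swapped for '_'.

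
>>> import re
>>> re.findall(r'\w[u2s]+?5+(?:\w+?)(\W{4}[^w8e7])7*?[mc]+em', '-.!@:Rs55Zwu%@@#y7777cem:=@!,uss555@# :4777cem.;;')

The pattern matches a word character, then one or more of one of [u2s] (lazy), then one or more of a literal '5'; then one or more of a word character (lazy) (non-capturing group); then exactly 4 of a non-word character, then any character except [w8e7] (captured); then zero or more of a literal '7' (lazy), then one or more of one of [mc], then the literal 'em'.
One capturing group, so `findall` returns just the captured substring from each match — 2 in all.

['%@@#y', '@# :4']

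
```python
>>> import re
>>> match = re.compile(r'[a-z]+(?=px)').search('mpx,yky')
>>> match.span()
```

(0, 1)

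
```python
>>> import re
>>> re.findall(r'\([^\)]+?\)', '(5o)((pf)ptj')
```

['(5o)', '((pf)']

Scanning left to right: at [0:4] → '(5o)'; at [4:9] → '((pf)'.
Since nothing is captured, `findall` lists the 2 matched substrings directly.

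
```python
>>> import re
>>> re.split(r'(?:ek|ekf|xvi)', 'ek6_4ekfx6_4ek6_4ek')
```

['', '6_4', 'fx6_4', '6_4', '']

`|` is ordered: at each position the engine commits to the first alternative that works.
`split` removes every match and returns the 5 fragments in between.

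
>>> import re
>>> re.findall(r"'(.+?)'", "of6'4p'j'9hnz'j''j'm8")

The `?` after the quantifier makes it lazy — it takes as little as possible before letting the rest of the pattern try.
Matches: at [3:7] match "'4p'", group 1 = '4p'; at [8:14] match "'9hnz'", group 1 = '9hnz'; at [15:19] match "''j'", group 1 = "'j".
Because there's exactly one group, `findall` drops the full match and keeps group 1 from each hit.

['4p', '9hnz', "'j"]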